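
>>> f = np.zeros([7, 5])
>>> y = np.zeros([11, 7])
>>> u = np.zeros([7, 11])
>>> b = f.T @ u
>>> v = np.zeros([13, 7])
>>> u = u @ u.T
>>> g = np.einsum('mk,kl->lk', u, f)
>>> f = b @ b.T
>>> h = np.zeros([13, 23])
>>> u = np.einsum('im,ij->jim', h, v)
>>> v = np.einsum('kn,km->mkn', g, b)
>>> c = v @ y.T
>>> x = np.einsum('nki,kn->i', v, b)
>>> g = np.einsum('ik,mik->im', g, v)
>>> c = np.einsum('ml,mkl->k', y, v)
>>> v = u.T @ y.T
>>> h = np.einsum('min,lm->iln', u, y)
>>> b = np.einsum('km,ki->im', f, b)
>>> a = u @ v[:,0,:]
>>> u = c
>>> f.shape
(5, 5)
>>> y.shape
(11, 7)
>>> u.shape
(5,)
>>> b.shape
(11, 5)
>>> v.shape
(23, 13, 11)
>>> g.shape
(5, 11)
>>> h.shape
(13, 11, 23)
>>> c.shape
(5,)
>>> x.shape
(7,)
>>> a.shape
(7, 13, 11)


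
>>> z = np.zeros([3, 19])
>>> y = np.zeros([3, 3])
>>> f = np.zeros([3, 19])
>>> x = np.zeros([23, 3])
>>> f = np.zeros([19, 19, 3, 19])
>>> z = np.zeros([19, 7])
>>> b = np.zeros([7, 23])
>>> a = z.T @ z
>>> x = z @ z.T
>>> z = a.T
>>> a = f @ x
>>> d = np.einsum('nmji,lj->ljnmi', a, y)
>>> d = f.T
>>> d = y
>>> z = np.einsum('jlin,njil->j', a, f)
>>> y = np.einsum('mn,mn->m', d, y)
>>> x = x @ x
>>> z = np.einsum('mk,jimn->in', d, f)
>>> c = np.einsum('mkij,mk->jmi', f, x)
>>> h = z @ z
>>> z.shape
(19, 19)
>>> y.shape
(3,)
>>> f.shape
(19, 19, 3, 19)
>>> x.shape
(19, 19)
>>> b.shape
(7, 23)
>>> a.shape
(19, 19, 3, 19)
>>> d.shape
(3, 3)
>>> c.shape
(19, 19, 3)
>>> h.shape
(19, 19)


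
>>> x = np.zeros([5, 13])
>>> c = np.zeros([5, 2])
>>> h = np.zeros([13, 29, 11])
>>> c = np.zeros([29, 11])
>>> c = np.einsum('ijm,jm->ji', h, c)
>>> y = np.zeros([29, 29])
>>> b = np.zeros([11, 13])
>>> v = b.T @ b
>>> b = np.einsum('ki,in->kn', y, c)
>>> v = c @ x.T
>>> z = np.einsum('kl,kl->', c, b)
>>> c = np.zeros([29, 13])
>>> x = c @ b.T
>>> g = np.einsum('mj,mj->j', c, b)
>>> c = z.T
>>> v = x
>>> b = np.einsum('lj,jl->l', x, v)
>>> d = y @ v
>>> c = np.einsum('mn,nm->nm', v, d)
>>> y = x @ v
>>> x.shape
(29, 29)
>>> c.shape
(29, 29)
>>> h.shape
(13, 29, 11)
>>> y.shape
(29, 29)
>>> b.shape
(29,)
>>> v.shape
(29, 29)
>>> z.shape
()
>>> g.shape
(13,)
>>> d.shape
(29, 29)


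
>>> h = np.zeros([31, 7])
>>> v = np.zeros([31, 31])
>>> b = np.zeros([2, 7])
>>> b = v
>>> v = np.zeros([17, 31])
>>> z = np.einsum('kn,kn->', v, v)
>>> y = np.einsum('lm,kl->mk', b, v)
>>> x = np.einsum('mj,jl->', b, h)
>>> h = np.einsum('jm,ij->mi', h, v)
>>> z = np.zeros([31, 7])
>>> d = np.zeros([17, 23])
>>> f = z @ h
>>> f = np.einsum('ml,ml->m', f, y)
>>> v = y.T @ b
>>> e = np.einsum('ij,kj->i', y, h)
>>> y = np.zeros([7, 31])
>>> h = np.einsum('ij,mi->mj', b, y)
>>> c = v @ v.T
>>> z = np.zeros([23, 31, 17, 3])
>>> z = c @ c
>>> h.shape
(7, 31)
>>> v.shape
(17, 31)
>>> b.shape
(31, 31)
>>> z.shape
(17, 17)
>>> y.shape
(7, 31)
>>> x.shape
()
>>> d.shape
(17, 23)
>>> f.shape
(31,)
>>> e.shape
(31,)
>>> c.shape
(17, 17)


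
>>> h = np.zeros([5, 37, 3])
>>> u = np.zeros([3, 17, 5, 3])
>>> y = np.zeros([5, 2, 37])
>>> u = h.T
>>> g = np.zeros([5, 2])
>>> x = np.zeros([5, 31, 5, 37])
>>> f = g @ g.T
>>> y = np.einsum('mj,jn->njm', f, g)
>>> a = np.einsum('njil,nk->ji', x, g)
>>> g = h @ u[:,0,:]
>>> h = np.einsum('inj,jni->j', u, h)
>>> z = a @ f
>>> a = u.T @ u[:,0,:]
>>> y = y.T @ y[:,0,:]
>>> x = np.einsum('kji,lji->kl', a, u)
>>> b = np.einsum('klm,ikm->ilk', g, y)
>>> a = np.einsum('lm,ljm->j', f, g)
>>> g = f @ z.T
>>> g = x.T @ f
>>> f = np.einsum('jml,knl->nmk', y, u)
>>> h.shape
(5,)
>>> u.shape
(3, 37, 5)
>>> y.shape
(5, 5, 5)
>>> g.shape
(3, 5)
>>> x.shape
(5, 3)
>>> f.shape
(37, 5, 3)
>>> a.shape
(37,)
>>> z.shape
(31, 5)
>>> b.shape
(5, 37, 5)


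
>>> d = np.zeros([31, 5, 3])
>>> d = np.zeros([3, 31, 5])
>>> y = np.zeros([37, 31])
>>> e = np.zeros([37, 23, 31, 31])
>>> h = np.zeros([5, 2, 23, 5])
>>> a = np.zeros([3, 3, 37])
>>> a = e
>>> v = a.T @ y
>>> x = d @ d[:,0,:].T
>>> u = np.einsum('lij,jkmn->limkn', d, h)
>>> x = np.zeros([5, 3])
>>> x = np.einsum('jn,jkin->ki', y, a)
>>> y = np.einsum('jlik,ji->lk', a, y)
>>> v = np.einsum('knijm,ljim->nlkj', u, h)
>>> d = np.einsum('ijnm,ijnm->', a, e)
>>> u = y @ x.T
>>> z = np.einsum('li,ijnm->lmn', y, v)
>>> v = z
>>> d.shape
()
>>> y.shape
(23, 31)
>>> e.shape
(37, 23, 31, 31)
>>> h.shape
(5, 2, 23, 5)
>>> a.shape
(37, 23, 31, 31)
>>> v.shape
(23, 2, 3)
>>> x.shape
(23, 31)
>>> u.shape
(23, 23)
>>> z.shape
(23, 2, 3)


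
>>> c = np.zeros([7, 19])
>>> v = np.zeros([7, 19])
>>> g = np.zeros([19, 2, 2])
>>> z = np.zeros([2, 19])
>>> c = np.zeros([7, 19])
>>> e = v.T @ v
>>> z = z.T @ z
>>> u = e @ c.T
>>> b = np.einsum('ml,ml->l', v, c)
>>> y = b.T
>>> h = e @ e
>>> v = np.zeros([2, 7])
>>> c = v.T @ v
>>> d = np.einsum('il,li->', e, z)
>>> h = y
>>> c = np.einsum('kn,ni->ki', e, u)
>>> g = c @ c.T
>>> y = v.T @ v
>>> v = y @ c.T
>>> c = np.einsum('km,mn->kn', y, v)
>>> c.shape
(7, 19)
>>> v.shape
(7, 19)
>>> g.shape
(19, 19)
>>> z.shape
(19, 19)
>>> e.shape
(19, 19)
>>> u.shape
(19, 7)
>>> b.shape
(19,)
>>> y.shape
(7, 7)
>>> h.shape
(19,)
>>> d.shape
()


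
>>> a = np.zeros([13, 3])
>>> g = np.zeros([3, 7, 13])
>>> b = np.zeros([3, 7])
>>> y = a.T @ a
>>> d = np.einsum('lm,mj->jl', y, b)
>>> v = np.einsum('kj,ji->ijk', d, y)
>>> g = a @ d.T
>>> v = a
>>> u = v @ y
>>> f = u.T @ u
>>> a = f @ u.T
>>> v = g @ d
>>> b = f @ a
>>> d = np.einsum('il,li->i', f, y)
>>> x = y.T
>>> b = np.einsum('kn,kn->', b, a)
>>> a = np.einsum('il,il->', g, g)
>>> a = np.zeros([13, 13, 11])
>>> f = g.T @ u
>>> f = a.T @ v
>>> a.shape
(13, 13, 11)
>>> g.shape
(13, 7)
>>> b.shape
()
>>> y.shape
(3, 3)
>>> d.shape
(3,)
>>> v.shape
(13, 3)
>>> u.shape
(13, 3)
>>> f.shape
(11, 13, 3)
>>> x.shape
(3, 3)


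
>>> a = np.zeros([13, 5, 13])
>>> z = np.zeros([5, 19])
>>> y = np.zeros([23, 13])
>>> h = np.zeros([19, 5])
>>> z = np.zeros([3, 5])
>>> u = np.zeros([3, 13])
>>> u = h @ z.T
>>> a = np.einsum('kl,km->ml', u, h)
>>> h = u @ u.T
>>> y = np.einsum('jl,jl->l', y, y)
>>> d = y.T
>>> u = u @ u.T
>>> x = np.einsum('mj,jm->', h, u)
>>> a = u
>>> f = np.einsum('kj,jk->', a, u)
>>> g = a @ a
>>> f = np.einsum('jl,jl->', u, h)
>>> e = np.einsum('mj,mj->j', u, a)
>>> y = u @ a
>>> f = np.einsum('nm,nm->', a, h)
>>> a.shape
(19, 19)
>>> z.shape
(3, 5)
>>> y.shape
(19, 19)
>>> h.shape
(19, 19)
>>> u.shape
(19, 19)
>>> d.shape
(13,)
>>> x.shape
()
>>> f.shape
()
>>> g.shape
(19, 19)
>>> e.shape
(19,)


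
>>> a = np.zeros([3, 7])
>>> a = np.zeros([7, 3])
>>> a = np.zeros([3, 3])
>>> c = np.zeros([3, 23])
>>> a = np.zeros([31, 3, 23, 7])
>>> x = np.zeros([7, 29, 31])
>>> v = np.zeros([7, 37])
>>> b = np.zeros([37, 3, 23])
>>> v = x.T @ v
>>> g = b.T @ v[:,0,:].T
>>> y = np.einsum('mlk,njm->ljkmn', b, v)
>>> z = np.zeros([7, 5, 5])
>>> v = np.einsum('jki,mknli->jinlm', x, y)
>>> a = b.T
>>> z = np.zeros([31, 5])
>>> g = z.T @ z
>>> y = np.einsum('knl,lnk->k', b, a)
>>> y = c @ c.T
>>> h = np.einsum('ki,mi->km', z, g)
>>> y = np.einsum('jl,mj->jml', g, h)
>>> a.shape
(23, 3, 37)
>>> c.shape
(3, 23)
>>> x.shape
(7, 29, 31)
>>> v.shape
(7, 31, 23, 37, 3)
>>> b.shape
(37, 3, 23)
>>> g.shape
(5, 5)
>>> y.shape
(5, 31, 5)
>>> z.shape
(31, 5)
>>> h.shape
(31, 5)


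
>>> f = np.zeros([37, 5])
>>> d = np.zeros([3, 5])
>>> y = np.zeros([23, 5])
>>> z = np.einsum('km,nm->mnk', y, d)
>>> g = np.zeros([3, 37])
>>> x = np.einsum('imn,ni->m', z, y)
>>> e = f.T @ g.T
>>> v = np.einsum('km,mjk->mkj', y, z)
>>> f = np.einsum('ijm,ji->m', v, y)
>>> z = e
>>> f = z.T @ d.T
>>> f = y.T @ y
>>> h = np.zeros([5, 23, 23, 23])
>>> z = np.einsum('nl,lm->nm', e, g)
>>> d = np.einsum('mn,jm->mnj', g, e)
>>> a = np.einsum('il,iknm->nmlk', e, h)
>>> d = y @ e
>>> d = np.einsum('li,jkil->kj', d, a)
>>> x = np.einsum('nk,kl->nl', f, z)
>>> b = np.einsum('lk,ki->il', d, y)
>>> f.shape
(5, 5)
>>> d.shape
(23, 23)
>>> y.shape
(23, 5)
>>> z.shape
(5, 37)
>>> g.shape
(3, 37)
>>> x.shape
(5, 37)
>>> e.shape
(5, 3)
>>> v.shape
(5, 23, 3)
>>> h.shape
(5, 23, 23, 23)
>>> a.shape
(23, 23, 3, 23)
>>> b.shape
(5, 23)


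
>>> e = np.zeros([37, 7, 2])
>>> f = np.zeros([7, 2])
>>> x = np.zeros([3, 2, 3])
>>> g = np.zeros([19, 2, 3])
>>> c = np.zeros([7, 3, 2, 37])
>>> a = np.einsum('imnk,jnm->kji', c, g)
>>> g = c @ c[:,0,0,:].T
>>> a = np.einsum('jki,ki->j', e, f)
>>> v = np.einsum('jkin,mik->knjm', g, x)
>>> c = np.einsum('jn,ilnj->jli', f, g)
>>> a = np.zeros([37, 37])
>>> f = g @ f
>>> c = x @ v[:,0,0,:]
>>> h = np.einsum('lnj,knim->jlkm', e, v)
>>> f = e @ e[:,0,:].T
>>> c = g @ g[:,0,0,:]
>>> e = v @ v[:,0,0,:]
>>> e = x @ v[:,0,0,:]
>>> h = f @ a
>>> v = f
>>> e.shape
(3, 2, 3)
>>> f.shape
(37, 7, 37)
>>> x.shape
(3, 2, 3)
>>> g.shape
(7, 3, 2, 7)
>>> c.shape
(7, 3, 2, 7)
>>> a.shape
(37, 37)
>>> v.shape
(37, 7, 37)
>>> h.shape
(37, 7, 37)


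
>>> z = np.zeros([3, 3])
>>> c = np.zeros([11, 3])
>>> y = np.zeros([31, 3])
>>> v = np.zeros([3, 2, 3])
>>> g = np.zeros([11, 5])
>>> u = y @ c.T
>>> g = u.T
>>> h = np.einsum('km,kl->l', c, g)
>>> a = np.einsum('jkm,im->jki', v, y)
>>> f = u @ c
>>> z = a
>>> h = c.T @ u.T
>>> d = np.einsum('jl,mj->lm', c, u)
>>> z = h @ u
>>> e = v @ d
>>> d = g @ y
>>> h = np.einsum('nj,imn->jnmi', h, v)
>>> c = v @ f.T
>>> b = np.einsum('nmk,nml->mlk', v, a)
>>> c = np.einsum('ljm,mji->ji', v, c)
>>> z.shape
(3, 11)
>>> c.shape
(2, 31)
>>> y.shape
(31, 3)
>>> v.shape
(3, 2, 3)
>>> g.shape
(11, 31)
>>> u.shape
(31, 11)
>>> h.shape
(31, 3, 2, 3)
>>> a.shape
(3, 2, 31)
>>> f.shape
(31, 3)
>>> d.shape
(11, 3)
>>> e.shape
(3, 2, 31)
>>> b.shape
(2, 31, 3)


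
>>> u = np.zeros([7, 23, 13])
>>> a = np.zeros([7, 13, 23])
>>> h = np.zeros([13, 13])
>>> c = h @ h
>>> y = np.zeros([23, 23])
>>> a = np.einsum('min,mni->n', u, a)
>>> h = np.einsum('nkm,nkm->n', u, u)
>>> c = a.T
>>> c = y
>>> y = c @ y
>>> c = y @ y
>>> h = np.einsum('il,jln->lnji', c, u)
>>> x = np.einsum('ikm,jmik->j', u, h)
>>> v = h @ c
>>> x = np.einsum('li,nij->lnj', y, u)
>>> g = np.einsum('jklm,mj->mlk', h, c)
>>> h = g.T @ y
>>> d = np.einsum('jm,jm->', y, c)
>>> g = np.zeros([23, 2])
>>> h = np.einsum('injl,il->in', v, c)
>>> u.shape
(7, 23, 13)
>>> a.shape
(13,)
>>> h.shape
(23, 13)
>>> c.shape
(23, 23)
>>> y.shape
(23, 23)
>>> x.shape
(23, 7, 13)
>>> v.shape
(23, 13, 7, 23)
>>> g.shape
(23, 2)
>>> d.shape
()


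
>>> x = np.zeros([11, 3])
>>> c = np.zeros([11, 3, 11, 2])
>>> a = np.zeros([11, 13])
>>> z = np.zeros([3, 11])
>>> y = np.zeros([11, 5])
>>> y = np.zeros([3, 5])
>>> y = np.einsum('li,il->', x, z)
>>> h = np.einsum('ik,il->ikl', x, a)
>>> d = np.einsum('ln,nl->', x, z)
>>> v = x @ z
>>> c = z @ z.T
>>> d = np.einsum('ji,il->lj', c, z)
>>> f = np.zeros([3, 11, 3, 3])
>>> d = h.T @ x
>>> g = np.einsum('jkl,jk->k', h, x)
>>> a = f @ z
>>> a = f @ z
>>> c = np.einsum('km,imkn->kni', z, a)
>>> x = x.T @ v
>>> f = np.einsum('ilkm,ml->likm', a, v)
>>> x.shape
(3, 11)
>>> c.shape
(3, 11, 3)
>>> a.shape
(3, 11, 3, 11)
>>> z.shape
(3, 11)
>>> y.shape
()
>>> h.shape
(11, 3, 13)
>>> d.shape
(13, 3, 3)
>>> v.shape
(11, 11)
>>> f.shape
(11, 3, 3, 11)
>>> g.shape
(3,)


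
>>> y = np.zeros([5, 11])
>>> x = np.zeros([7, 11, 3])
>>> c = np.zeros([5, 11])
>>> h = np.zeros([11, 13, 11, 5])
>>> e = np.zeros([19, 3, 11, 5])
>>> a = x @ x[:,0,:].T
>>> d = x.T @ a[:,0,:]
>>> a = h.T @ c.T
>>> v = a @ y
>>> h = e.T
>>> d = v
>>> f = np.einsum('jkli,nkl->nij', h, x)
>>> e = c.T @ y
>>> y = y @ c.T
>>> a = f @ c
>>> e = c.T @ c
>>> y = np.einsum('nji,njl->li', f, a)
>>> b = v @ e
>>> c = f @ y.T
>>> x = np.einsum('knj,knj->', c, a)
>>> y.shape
(11, 5)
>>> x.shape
()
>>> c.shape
(7, 19, 11)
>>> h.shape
(5, 11, 3, 19)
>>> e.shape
(11, 11)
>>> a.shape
(7, 19, 11)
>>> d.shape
(5, 11, 13, 11)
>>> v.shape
(5, 11, 13, 11)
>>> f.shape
(7, 19, 5)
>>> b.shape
(5, 11, 13, 11)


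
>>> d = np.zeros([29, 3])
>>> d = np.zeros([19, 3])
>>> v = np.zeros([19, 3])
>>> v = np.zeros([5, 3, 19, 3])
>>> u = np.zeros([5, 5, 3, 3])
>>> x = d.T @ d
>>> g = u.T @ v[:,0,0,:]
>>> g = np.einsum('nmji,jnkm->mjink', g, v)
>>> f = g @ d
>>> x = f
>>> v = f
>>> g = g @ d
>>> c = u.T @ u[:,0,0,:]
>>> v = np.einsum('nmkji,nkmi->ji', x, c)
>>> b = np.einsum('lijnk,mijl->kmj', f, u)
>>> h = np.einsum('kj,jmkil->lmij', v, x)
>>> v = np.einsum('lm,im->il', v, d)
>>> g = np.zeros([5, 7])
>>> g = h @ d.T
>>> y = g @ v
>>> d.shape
(19, 3)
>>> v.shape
(19, 3)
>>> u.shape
(5, 5, 3, 3)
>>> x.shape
(3, 5, 3, 3, 3)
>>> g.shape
(3, 5, 3, 19)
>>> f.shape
(3, 5, 3, 3, 3)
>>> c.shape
(3, 3, 5, 3)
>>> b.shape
(3, 5, 3)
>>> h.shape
(3, 5, 3, 3)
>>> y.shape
(3, 5, 3, 3)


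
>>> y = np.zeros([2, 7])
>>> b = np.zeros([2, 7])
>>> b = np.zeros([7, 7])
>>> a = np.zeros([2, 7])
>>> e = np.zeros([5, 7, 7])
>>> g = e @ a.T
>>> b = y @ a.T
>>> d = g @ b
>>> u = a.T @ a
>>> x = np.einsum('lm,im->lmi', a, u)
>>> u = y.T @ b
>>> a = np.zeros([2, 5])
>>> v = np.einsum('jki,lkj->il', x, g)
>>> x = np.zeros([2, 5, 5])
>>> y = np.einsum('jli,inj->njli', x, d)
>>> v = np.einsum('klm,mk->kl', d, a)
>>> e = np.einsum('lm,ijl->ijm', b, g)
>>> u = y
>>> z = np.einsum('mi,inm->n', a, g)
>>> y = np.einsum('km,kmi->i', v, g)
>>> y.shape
(2,)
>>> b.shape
(2, 2)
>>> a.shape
(2, 5)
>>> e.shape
(5, 7, 2)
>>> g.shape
(5, 7, 2)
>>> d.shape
(5, 7, 2)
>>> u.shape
(7, 2, 5, 5)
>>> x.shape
(2, 5, 5)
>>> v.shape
(5, 7)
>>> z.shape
(7,)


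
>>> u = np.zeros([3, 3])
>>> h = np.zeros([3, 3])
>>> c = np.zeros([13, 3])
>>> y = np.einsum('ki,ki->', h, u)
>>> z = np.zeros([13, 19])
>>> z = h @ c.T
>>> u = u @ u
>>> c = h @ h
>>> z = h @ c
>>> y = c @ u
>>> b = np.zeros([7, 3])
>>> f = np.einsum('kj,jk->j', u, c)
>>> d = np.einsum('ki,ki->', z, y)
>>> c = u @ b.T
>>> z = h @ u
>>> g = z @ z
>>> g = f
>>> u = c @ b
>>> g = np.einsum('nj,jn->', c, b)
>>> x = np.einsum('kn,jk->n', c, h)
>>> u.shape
(3, 3)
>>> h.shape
(3, 3)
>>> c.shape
(3, 7)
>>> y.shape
(3, 3)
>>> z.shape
(3, 3)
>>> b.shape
(7, 3)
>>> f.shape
(3,)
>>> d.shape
()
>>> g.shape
()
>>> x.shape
(7,)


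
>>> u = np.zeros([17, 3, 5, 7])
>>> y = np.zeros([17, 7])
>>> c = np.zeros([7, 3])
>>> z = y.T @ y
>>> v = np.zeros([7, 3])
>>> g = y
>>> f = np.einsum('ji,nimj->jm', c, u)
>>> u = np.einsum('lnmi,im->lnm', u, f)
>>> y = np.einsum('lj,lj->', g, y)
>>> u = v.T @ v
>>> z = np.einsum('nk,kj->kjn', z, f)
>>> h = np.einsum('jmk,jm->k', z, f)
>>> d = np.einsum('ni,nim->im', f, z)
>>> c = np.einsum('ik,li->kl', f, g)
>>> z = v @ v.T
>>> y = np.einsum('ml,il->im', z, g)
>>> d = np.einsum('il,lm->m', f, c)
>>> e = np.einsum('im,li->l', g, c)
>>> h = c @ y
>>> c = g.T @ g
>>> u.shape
(3, 3)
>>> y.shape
(17, 7)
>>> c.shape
(7, 7)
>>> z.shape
(7, 7)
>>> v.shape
(7, 3)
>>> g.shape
(17, 7)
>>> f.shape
(7, 5)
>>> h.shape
(5, 7)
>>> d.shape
(17,)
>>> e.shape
(5,)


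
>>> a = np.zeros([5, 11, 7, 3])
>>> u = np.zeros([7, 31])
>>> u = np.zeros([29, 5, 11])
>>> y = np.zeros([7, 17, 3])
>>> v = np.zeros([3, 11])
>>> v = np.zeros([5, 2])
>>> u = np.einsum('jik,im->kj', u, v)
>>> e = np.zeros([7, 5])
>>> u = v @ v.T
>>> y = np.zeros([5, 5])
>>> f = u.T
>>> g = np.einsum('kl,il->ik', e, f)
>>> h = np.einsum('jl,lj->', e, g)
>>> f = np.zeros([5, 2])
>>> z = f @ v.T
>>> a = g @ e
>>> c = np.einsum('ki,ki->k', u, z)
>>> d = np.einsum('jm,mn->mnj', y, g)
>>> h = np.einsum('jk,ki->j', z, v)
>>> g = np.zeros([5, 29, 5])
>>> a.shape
(5, 5)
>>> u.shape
(5, 5)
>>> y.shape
(5, 5)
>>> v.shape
(5, 2)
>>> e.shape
(7, 5)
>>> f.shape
(5, 2)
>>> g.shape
(5, 29, 5)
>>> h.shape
(5,)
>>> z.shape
(5, 5)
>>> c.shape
(5,)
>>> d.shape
(5, 7, 5)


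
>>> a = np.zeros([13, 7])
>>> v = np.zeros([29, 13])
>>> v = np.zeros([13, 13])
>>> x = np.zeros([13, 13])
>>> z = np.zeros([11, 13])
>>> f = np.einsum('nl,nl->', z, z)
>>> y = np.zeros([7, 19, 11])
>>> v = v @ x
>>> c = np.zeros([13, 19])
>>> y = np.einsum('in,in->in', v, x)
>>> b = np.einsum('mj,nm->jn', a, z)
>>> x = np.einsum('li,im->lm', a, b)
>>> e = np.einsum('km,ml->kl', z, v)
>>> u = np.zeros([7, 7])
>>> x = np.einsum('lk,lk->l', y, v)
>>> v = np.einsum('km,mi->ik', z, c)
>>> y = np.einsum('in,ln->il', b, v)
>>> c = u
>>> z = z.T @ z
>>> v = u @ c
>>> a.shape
(13, 7)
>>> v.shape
(7, 7)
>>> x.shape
(13,)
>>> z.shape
(13, 13)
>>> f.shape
()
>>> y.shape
(7, 19)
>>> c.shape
(7, 7)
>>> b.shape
(7, 11)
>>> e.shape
(11, 13)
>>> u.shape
(7, 7)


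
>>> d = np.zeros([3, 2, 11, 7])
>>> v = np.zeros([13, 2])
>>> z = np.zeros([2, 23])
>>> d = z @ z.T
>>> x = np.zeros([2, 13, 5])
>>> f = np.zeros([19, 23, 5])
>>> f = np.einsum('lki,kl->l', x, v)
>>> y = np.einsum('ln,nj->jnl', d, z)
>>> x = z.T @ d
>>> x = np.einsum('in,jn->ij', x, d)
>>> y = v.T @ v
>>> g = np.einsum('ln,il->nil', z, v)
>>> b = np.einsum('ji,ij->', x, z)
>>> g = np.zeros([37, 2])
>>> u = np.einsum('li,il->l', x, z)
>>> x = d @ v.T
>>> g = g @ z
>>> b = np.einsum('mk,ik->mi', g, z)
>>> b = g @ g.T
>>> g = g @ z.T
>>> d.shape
(2, 2)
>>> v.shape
(13, 2)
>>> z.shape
(2, 23)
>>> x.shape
(2, 13)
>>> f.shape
(2,)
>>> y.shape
(2, 2)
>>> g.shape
(37, 2)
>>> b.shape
(37, 37)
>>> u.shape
(23,)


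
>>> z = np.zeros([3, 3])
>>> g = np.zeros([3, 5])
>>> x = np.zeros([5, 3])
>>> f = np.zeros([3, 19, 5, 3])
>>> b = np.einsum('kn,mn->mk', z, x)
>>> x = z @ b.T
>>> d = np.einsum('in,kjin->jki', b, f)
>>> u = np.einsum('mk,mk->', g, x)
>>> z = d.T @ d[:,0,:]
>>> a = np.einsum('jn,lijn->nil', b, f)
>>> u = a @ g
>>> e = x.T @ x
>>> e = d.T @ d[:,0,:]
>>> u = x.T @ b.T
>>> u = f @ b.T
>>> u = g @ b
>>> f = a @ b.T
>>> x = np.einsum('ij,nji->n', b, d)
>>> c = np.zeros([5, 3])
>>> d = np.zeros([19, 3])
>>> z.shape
(5, 3, 5)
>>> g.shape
(3, 5)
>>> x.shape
(19,)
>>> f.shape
(3, 19, 5)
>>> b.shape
(5, 3)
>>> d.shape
(19, 3)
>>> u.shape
(3, 3)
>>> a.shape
(3, 19, 3)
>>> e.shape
(5, 3, 5)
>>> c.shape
(5, 3)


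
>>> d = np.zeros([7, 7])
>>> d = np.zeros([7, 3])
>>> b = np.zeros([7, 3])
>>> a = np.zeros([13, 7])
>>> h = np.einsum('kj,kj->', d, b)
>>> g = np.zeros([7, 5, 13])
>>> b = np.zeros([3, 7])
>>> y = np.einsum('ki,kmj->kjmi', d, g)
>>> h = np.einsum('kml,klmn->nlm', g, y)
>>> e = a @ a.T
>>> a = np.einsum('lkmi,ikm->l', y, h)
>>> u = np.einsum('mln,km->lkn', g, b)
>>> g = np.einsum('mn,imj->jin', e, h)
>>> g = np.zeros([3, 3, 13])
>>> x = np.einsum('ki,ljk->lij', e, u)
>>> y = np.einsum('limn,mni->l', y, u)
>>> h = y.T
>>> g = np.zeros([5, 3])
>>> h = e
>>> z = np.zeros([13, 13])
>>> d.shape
(7, 3)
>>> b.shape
(3, 7)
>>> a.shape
(7,)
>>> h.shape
(13, 13)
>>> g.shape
(5, 3)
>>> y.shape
(7,)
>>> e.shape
(13, 13)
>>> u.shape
(5, 3, 13)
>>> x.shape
(5, 13, 3)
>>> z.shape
(13, 13)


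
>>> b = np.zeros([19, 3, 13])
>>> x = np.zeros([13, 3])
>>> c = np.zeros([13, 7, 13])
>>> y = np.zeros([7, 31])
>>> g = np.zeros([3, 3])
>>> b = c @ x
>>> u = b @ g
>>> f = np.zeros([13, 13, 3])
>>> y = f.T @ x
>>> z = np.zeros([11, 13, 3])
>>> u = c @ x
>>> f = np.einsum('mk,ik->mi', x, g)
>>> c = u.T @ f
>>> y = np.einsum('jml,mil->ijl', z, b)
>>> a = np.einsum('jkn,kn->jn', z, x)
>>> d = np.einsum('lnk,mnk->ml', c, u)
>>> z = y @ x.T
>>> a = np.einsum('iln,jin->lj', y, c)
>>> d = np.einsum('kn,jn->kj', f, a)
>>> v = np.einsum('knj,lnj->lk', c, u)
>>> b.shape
(13, 7, 3)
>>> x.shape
(13, 3)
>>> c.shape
(3, 7, 3)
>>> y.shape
(7, 11, 3)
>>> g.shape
(3, 3)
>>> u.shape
(13, 7, 3)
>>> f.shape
(13, 3)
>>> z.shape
(7, 11, 13)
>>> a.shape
(11, 3)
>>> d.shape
(13, 11)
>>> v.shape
(13, 3)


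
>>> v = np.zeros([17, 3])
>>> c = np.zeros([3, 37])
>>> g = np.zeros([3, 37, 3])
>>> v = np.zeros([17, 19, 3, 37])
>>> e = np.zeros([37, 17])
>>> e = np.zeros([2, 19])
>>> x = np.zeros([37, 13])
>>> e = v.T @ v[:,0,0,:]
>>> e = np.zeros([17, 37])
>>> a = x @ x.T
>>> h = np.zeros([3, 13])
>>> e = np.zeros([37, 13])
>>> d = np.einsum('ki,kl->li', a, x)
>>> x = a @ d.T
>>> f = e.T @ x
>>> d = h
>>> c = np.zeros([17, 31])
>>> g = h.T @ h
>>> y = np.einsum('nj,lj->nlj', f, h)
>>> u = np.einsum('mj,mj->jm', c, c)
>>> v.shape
(17, 19, 3, 37)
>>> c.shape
(17, 31)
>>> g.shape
(13, 13)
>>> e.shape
(37, 13)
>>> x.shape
(37, 13)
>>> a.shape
(37, 37)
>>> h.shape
(3, 13)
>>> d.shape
(3, 13)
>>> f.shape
(13, 13)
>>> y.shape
(13, 3, 13)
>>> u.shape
(31, 17)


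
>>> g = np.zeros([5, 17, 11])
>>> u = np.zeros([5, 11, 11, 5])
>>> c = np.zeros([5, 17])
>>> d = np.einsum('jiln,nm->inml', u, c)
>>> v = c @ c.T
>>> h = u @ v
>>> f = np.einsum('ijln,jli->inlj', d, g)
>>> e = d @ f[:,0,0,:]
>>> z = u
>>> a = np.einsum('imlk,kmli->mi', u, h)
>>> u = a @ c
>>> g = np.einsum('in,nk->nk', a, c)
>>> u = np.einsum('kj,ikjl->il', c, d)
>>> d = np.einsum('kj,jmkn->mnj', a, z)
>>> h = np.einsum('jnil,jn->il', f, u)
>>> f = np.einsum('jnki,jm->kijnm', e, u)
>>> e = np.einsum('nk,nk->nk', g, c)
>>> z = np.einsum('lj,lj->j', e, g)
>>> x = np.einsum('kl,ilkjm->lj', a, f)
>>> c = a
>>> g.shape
(5, 17)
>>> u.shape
(11, 11)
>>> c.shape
(11, 5)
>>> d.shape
(11, 5, 5)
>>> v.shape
(5, 5)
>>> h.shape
(17, 5)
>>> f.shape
(17, 5, 11, 5, 11)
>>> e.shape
(5, 17)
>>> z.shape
(17,)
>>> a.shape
(11, 5)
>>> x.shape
(5, 5)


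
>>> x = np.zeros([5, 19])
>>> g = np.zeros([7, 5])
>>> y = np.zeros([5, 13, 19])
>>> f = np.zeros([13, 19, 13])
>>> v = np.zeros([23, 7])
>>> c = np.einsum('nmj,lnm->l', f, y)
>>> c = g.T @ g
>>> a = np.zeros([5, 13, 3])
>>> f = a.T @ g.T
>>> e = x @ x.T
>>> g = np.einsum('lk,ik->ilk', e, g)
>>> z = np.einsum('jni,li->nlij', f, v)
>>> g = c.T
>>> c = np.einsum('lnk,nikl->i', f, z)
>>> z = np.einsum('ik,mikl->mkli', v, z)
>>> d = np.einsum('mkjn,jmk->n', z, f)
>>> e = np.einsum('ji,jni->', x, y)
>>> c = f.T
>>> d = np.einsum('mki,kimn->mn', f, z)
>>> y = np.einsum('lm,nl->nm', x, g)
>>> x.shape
(5, 19)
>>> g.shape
(5, 5)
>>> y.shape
(5, 19)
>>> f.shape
(3, 13, 7)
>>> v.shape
(23, 7)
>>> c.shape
(7, 13, 3)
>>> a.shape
(5, 13, 3)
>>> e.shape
()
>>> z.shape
(13, 7, 3, 23)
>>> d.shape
(3, 23)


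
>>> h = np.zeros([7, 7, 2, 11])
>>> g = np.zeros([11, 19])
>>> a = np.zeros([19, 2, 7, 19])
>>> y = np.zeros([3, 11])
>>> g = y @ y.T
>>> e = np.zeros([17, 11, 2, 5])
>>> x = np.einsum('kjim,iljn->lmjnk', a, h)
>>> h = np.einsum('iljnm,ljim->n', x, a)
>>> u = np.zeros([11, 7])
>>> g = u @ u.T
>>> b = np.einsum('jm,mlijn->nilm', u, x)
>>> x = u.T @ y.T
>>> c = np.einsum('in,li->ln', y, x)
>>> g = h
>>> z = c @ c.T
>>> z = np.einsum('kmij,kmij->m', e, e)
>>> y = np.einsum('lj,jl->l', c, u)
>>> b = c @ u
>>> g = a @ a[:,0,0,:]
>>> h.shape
(11,)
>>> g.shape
(19, 2, 7, 19)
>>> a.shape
(19, 2, 7, 19)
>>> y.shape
(7,)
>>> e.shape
(17, 11, 2, 5)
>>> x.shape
(7, 3)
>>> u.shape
(11, 7)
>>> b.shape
(7, 7)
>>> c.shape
(7, 11)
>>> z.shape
(11,)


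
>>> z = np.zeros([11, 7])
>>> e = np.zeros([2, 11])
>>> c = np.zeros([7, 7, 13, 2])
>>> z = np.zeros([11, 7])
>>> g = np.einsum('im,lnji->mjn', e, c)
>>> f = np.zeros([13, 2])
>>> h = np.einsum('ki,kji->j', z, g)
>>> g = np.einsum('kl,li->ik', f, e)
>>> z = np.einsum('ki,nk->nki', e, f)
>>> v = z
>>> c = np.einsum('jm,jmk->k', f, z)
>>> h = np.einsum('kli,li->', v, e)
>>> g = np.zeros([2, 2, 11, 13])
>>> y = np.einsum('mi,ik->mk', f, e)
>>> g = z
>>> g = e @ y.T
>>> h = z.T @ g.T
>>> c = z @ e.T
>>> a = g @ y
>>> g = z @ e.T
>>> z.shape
(13, 2, 11)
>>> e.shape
(2, 11)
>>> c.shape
(13, 2, 2)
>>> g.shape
(13, 2, 2)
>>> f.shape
(13, 2)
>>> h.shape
(11, 2, 2)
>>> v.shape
(13, 2, 11)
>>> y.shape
(13, 11)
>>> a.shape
(2, 11)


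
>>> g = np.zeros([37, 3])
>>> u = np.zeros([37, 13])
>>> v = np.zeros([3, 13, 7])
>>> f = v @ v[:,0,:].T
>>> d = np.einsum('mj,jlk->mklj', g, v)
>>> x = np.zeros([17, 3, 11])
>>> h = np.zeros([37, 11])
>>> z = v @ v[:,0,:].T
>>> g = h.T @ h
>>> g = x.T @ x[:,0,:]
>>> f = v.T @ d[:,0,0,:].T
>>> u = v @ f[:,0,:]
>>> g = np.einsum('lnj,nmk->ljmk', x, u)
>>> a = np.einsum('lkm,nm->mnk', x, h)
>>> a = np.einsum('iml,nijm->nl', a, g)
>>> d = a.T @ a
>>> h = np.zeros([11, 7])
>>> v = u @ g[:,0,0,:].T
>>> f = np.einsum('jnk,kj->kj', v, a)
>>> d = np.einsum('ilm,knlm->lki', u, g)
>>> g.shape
(17, 11, 13, 37)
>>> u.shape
(3, 13, 37)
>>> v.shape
(3, 13, 17)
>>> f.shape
(17, 3)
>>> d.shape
(13, 17, 3)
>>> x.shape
(17, 3, 11)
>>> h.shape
(11, 7)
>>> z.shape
(3, 13, 3)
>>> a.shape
(17, 3)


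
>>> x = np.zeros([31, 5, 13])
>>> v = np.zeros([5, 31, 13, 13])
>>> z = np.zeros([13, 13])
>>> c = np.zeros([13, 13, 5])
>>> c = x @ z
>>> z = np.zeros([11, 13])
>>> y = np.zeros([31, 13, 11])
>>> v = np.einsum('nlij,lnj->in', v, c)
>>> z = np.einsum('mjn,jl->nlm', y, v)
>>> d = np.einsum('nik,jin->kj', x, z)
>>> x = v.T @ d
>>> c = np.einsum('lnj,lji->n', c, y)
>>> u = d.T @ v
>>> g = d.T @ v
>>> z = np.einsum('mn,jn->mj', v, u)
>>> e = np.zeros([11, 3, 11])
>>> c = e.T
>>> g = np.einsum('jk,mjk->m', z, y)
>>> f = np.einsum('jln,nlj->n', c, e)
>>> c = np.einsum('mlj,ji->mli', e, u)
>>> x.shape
(5, 11)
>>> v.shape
(13, 5)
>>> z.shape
(13, 11)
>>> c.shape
(11, 3, 5)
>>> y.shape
(31, 13, 11)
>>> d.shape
(13, 11)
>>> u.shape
(11, 5)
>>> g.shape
(31,)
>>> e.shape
(11, 3, 11)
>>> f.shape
(11,)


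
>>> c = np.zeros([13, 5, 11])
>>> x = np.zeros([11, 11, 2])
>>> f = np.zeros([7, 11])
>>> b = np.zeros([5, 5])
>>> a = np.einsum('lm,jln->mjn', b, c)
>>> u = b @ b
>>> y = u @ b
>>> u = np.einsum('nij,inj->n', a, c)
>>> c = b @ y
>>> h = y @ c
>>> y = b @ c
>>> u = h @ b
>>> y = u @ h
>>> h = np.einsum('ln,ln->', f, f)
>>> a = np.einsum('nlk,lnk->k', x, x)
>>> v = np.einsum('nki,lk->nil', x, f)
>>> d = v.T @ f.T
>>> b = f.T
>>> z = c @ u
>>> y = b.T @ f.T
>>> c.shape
(5, 5)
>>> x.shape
(11, 11, 2)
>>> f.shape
(7, 11)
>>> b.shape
(11, 7)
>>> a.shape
(2,)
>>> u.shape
(5, 5)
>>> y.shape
(7, 7)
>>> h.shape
()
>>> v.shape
(11, 2, 7)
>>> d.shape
(7, 2, 7)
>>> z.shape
(5, 5)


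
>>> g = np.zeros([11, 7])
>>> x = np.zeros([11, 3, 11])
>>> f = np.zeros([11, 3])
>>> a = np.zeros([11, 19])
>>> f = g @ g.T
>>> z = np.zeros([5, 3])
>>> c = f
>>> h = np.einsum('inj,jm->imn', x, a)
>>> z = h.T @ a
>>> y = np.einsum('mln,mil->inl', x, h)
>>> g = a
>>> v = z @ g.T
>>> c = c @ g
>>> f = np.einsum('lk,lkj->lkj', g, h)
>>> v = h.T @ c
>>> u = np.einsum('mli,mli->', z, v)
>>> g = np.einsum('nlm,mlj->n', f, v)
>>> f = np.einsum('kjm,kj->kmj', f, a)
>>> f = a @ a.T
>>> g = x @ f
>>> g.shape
(11, 3, 11)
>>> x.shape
(11, 3, 11)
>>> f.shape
(11, 11)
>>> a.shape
(11, 19)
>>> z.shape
(3, 19, 19)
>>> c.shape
(11, 19)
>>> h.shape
(11, 19, 3)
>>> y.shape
(19, 11, 3)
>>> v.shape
(3, 19, 19)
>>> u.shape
()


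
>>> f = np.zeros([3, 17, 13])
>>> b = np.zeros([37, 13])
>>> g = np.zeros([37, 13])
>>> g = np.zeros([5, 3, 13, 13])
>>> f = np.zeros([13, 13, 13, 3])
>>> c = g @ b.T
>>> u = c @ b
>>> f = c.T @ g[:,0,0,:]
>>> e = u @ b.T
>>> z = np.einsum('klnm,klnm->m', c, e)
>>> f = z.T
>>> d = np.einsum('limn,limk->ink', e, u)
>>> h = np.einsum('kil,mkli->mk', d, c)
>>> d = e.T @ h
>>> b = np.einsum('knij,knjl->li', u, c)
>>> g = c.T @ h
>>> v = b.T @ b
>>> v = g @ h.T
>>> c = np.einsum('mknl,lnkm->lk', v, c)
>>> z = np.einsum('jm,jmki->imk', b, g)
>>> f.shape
(37,)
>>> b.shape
(37, 13)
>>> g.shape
(37, 13, 3, 3)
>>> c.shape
(5, 13)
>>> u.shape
(5, 3, 13, 13)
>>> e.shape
(5, 3, 13, 37)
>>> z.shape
(3, 13, 3)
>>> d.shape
(37, 13, 3, 3)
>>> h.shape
(5, 3)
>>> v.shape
(37, 13, 3, 5)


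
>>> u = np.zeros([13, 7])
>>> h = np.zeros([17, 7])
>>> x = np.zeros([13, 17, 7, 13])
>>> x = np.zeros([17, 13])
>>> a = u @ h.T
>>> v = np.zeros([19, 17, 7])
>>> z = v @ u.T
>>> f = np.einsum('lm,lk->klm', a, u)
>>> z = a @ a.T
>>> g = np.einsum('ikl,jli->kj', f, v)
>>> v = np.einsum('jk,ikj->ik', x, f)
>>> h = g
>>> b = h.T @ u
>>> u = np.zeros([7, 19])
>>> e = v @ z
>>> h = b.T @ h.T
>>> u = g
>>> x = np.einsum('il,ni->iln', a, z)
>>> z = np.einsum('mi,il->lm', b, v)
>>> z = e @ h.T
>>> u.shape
(13, 19)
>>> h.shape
(7, 13)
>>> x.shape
(13, 17, 13)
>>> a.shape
(13, 17)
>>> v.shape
(7, 13)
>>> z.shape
(7, 7)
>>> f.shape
(7, 13, 17)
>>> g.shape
(13, 19)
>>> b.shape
(19, 7)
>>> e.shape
(7, 13)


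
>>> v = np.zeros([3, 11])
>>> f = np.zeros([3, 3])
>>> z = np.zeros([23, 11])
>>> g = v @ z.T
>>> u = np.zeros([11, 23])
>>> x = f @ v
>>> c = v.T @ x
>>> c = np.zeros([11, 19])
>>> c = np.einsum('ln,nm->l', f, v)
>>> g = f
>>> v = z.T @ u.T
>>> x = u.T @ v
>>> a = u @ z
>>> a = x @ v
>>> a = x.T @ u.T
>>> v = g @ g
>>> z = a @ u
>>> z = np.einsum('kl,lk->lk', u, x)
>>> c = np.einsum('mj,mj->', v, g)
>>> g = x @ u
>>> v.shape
(3, 3)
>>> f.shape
(3, 3)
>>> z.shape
(23, 11)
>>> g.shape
(23, 23)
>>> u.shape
(11, 23)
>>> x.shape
(23, 11)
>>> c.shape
()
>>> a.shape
(11, 11)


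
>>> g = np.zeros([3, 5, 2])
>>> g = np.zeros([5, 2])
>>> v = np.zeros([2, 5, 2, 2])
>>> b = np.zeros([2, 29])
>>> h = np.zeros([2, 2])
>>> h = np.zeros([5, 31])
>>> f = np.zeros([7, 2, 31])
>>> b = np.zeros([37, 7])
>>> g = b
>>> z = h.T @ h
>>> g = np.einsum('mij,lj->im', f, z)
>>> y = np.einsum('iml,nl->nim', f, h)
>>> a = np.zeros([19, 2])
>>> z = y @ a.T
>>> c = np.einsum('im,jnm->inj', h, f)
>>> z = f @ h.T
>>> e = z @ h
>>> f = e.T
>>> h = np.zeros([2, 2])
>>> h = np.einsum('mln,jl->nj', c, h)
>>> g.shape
(2, 7)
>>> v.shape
(2, 5, 2, 2)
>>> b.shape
(37, 7)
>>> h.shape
(7, 2)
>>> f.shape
(31, 2, 7)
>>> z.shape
(7, 2, 5)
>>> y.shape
(5, 7, 2)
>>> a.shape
(19, 2)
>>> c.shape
(5, 2, 7)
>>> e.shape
(7, 2, 31)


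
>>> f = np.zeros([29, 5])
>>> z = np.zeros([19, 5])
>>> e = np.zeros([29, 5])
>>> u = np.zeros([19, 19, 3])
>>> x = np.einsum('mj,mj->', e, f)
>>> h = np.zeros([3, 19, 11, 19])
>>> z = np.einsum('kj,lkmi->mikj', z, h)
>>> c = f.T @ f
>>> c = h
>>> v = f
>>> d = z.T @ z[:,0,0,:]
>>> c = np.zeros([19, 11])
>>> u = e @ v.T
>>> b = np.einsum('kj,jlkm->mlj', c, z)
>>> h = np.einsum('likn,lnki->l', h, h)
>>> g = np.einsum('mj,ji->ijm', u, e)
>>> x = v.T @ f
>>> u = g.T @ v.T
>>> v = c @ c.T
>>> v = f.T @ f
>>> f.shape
(29, 5)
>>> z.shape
(11, 19, 19, 5)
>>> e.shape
(29, 5)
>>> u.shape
(29, 29, 29)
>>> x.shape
(5, 5)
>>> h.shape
(3,)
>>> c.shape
(19, 11)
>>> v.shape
(5, 5)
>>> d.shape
(5, 19, 19, 5)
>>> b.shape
(5, 19, 11)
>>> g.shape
(5, 29, 29)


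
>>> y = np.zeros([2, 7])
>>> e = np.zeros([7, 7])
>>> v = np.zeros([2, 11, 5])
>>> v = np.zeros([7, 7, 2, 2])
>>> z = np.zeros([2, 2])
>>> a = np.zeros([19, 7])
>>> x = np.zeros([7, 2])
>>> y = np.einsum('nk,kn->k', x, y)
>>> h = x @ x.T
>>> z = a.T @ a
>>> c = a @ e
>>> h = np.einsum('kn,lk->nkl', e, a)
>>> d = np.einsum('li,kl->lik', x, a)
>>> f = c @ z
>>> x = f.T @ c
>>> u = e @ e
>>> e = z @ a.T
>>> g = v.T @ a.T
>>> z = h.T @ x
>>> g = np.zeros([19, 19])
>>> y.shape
(2,)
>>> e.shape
(7, 19)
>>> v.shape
(7, 7, 2, 2)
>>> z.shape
(19, 7, 7)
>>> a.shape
(19, 7)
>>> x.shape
(7, 7)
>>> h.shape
(7, 7, 19)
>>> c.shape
(19, 7)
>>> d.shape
(7, 2, 19)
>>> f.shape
(19, 7)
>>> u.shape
(7, 7)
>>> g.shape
(19, 19)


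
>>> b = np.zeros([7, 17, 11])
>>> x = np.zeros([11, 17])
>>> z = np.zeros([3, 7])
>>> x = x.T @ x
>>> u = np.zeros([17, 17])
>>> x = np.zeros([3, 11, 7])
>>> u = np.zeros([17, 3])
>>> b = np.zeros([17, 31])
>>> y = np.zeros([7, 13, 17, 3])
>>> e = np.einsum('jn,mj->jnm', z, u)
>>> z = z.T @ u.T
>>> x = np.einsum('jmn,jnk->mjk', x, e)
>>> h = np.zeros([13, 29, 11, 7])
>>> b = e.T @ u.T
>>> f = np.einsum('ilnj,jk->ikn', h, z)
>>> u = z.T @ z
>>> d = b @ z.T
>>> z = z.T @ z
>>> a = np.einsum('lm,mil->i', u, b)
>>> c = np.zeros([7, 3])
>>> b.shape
(17, 7, 17)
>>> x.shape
(11, 3, 17)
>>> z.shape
(17, 17)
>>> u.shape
(17, 17)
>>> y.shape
(7, 13, 17, 3)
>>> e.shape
(3, 7, 17)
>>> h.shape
(13, 29, 11, 7)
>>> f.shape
(13, 17, 11)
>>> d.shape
(17, 7, 7)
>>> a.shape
(7,)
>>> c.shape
(7, 3)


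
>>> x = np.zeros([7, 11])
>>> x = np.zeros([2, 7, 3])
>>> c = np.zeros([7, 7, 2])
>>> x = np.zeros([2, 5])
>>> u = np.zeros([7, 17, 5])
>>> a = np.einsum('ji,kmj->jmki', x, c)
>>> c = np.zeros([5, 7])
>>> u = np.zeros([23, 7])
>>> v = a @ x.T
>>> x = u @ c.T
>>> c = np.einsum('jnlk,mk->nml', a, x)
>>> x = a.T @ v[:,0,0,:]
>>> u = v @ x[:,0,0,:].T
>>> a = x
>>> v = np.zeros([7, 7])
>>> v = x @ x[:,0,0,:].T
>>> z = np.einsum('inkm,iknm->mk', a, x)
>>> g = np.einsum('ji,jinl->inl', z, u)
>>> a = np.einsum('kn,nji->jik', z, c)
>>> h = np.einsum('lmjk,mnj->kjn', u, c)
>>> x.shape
(5, 7, 7, 2)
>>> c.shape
(7, 23, 7)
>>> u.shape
(2, 7, 7, 5)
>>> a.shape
(23, 7, 2)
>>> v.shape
(5, 7, 7, 5)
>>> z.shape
(2, 7)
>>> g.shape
(7, 7, 5)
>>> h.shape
(5, 7, 23)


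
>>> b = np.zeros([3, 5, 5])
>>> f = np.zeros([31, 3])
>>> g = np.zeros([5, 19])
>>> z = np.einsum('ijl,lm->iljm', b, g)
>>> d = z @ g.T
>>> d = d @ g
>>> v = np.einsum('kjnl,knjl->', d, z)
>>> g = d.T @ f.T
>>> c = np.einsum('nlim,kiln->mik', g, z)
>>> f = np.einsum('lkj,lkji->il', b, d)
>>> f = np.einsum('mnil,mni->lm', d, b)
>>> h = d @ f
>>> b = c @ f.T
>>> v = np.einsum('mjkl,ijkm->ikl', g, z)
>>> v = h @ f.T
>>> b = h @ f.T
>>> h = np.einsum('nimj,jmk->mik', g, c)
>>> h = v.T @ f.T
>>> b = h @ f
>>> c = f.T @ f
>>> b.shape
(19, 5, 5, 3)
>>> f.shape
(19, 3)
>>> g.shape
(19, 5, 5, 31)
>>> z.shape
(3, 5, 5, 19)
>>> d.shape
(3, 5, 5, 19)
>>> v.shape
(3, 5, 5, 19)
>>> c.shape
(3, 3)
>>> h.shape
(19, 5, 5, 19)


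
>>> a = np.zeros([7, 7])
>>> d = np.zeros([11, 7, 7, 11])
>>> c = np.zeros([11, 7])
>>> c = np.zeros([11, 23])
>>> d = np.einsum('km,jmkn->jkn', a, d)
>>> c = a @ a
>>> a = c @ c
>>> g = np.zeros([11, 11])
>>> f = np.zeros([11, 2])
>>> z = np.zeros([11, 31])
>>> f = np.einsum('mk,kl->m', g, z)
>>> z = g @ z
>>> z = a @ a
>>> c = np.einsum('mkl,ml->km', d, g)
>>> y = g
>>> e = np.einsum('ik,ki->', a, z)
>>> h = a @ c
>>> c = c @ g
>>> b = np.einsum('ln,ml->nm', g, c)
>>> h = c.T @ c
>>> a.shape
(7, 7)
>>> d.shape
(11, 7, 11)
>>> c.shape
(7, 11)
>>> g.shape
(11, 11)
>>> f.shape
(11,)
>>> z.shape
(7, 7)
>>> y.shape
(11, 11)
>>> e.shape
()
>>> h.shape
(11, 11)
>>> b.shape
(11, 7)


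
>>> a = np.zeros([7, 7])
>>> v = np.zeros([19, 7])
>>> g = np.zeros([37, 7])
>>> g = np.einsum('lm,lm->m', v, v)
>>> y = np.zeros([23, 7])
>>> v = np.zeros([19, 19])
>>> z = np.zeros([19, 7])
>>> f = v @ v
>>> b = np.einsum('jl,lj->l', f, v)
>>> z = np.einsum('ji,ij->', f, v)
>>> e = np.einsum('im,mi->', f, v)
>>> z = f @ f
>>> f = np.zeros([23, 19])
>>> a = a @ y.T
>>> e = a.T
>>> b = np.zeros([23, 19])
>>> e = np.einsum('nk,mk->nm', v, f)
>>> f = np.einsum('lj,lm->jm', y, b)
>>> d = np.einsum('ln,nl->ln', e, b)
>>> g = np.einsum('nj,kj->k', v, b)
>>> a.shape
(7, 23)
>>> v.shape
(19, 19)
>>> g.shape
(23,)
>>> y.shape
(23, 7)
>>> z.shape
(19, 19)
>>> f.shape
(7, 19)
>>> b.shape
(23, 19)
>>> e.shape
(19, 23)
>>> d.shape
(19, 23)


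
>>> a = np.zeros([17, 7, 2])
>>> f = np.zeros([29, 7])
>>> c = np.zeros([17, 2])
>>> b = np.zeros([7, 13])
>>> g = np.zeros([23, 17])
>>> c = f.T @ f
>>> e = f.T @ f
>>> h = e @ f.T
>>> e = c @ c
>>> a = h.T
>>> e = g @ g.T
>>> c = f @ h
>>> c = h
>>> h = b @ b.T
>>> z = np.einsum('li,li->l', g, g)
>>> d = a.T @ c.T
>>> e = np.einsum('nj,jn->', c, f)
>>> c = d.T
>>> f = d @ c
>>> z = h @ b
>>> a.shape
(29, 7)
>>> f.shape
(7, 7)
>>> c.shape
(7, 7)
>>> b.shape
(7, 13)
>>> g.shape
(23, 17)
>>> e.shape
()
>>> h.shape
(7, 7)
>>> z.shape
(7, 13)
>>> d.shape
(7, 7)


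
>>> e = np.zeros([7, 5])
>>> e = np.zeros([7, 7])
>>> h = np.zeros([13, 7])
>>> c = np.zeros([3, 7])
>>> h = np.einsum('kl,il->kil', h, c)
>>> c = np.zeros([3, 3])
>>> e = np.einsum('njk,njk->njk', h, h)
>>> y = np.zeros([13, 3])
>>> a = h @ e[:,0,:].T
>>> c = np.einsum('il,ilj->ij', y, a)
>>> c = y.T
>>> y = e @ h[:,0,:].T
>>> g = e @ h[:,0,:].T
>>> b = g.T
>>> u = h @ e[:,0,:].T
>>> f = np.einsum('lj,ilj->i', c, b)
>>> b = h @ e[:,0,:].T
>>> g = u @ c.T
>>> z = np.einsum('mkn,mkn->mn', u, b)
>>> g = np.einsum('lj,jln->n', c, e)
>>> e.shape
(13, 3, 7)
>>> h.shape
(13, 3, 7)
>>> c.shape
(3, 13)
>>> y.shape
(13, 3, 13)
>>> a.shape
(13, 3, 13)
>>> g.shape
(7,)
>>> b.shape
(13, 3, 13)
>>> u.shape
(13, 3, 13)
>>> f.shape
(13,)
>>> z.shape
(13, 13)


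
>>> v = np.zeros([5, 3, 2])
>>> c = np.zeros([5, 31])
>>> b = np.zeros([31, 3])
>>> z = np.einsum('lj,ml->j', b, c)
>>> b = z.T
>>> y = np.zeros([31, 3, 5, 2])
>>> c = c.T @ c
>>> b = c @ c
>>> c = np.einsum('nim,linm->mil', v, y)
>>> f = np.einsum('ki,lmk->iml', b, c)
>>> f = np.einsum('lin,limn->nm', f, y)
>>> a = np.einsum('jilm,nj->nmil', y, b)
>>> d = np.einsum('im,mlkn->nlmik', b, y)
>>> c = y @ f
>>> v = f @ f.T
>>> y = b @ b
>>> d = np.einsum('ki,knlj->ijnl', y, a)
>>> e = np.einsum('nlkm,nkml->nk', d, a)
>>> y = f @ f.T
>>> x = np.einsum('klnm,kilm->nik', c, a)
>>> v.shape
(2, 2)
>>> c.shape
(31, 3, 5, 5)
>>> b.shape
(31, 31)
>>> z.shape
(3,)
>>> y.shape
(2, 2)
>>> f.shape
(2, 5)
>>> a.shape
(31, 2, 3, 5)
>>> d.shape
(31, 5, 2, 3)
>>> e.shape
(31, 2)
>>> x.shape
(5, 2, 31)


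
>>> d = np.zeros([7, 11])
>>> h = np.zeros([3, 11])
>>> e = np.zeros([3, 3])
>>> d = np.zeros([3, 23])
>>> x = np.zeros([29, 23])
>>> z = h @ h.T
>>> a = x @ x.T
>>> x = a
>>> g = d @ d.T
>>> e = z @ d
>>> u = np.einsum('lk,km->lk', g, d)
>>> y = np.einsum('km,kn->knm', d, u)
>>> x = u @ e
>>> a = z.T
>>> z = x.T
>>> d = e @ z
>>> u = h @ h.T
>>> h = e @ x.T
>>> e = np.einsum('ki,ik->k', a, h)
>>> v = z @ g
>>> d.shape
(3, 3)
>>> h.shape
(3, 3)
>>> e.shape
(3,)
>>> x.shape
(3, 23)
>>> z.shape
(23, 3)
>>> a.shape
(3, 3)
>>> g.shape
(3, 3)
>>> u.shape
(3, 3)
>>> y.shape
(3, 3, 23)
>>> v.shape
(23, 3)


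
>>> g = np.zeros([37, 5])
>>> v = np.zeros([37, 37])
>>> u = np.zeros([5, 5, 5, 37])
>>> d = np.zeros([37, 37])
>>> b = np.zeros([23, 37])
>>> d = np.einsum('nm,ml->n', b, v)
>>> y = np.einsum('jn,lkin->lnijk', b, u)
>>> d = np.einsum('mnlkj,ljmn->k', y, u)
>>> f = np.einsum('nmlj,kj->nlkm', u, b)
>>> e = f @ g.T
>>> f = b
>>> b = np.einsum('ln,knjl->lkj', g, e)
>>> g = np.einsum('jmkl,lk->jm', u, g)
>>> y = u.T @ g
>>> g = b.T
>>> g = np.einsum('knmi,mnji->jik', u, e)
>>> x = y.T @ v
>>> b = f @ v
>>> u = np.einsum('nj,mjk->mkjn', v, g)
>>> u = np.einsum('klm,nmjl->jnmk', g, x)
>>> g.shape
(23, 37, 5)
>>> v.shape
(37, 37)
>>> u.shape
(5, 5, 5, 23)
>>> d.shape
(23,)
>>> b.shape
(23, 37)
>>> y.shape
(37, 5, 5, 5)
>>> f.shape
(23, 37)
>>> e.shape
(5, 5, 23, 37)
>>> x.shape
(5, 5, 5, 37)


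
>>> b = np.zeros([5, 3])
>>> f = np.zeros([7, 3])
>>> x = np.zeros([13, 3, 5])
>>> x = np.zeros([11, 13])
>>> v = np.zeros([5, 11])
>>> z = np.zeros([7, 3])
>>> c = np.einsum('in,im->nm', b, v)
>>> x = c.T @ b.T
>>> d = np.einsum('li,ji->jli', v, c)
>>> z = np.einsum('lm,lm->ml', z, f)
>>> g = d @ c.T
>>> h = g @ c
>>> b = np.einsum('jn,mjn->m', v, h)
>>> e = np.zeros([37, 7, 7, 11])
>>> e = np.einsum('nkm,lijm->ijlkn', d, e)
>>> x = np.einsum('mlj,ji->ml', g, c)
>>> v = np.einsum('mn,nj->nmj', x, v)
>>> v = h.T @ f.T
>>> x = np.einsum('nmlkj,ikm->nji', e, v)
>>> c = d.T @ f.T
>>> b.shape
(3,)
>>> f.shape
(7, 3)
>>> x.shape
(7, 3, 11)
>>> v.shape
(11, 5, 7)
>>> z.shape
(3, 7)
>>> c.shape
(11, 5, 7)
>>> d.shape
(3, 5, 11)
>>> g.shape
(3, 5, 3)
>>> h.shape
(3, 5, 11)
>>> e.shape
(7, 7, 37, 5, 3)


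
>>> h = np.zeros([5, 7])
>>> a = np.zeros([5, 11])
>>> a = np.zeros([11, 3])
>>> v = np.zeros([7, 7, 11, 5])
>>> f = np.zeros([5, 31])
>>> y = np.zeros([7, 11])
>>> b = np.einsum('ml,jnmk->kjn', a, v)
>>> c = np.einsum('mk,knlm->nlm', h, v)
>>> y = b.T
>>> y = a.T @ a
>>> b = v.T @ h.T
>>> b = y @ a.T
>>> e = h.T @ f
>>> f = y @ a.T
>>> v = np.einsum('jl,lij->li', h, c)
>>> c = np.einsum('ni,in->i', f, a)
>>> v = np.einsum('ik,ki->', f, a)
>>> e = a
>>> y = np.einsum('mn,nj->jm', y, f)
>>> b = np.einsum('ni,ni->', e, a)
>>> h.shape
(5, 7)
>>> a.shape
(11, 3)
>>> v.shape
()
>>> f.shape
(3, 11)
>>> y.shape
(11, 3)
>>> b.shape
()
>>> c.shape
(11,)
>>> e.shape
(11, 3)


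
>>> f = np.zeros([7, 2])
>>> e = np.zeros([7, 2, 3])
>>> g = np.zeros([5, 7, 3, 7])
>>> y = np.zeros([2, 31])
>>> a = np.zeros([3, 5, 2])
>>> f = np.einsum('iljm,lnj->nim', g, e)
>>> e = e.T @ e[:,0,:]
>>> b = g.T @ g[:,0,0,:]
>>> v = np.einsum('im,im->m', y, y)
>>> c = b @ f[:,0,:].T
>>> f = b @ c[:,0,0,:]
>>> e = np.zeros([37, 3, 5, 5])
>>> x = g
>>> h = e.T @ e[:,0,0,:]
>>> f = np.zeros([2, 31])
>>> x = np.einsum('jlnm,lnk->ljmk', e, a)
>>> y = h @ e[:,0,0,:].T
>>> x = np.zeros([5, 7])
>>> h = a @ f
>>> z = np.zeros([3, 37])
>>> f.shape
(2, 31)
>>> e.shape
(37, 3, 5, 5)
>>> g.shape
(5, 7, 3, 7)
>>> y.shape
(5, 5, 3, 37)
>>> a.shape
(3, 5, 2)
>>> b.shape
(7, 3, 7, 7)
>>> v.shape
(31,)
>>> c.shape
(7, 3, 7, 2)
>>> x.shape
(5, 7)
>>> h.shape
(3, 5, 31)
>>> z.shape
(3, 37)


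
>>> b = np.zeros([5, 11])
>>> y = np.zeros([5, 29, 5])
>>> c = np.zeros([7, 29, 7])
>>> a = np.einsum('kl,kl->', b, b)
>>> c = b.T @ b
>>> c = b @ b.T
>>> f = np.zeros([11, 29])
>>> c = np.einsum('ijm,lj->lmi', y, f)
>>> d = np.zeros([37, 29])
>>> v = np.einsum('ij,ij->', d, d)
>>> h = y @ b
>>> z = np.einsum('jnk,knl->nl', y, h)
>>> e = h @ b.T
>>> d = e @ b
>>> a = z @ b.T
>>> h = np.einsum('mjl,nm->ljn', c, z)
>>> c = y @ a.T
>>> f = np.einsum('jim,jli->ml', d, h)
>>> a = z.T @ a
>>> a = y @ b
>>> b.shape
(5, 11)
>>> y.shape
(5, 29, 5)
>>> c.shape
(5, 29, 29)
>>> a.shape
(5, 29, 11)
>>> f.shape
(11, 5)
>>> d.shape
(5, 29, 11)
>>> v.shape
()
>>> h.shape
(5, 5, 29)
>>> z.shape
(29, 11)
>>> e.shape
(5, 29, 5)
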